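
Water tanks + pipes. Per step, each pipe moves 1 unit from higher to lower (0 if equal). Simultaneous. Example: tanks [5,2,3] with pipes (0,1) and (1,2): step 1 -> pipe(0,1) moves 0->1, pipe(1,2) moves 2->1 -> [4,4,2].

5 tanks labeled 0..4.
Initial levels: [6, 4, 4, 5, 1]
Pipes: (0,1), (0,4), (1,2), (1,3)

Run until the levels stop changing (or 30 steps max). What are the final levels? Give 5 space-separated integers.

Step 1: flows [0->1,0->4,1=2,3->1] -> levels [4 6 4 4 2]
Step 2: flows [1->0,0->4,1->2,1->3] -> levels [4 3 5 5 3]
Step 3: flows [0->1,0->4,2->1,3->1] -> levels [2 6 4 4 4]
Step 4: flows [1->0,4->0,1->2,1->3] -> levels [4 3 5 5 3]
  -> period-2 cycle: step 4 state = step 2 state; never stabilizes
  -> state at step 30: (30-2) mod 2 = 0, same as step 2 -> [4 3 5 5 3]

Answer: 4 3 5 5 3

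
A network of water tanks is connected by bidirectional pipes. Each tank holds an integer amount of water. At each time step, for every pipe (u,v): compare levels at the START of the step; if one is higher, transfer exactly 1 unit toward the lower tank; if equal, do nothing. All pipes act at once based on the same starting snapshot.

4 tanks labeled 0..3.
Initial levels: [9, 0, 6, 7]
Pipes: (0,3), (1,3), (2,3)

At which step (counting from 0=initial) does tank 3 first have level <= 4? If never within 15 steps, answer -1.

Answer: 7

Derivation:
Step 1: flows [0->3,3->1,3->2] -> levels [8 1 7 6]
Step 2: flows [0->3,3->1,2->3] -> levels [7 2 6 7]
Step 3: flows [0=3,3->1,3->2] -> levels [7 3 7 5]
Step 4: flows [0->3,3->1,2->3] -> levels [6 4 6 6]
Step 5: flows [0=3,3->1,2=3] -> levels [6 5 6 5]
Step 6: flows [0->3,1=3,2->3] -> levels [5 5 5 7]
Step 7: flows [3->0,3->1,3->2] -> levels [6 6 6 4]
Tank 3 first reaches <=4 at step 7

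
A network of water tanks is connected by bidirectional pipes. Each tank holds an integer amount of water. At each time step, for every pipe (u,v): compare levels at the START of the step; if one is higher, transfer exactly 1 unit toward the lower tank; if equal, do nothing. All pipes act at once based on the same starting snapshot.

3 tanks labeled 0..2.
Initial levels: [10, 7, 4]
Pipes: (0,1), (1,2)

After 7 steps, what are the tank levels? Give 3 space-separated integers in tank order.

Step 1: flows [0->1,1->2] -> levels [9 7 5]
Step 2: flows [0->1,1->2] -> levels [8 7 6]
Step 3: flows [0->1,1->2] -> levels [7 7 7]
Step 4: flows [0=1,1=2] -> levels [7 7 7]
  -> stable; steps 5..7 unchanged -> [7 7 7]

Answer: 7 7 7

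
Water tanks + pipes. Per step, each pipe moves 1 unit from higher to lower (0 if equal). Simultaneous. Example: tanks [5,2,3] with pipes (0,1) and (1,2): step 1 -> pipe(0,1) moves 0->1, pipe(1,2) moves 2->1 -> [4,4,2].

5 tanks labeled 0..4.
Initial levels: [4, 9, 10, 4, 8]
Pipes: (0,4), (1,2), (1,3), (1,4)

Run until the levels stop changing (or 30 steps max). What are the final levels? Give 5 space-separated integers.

Answer: 7 9 7 6 6

Derivation:
Step 1: flows [4->0,2->1,1->3,1->4] -> levels [5 8 9 5 8]
Step 2: flows [4->0,2->1,1->3,1=4] -> levels [6 8 8 6 7]
Step 3: flows [4->0,1=2,1->3,1->4] -> levels [7 6 8 7 7]
Step 4: flows [0=4,2->1,3->1,4->1] -> levels [7 9 7 6 6]
Step 5: flows [0->4,1->2,1->3,1->4] -> levels [6 6 8 7 8]
Step 6: flows [4->0,2->1,3->1,4->1] -> levels [7 9 7 6 6]
  -> period-2 cycle: step 6 state = step 4 state; never stabilizes
  -> state at step 30: (30-4) mod 2 = 0, same as step 4 -> [7 9 7 6 6]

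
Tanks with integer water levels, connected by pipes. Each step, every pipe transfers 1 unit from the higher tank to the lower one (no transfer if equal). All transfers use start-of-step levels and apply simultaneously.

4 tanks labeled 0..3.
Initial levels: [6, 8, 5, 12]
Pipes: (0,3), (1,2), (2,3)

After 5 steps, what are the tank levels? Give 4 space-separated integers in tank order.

Step 1: flows [3->0,1->2,3->2] -> levels [7 7 7 10]
Step 2: flows [3->0,1=2,3->2] -> levels [8 7 8 8]
Step 3: flows [0=3,2->1,2=3] -> levels [8 8 7 8]
Step 4: flows [0=3,1->2,3->2] -> levels [8 7 9 7]
Step 5: flows [0->3,2->1,2->3] -> levels [7 8 7 9]

Answer: 7 8 7 9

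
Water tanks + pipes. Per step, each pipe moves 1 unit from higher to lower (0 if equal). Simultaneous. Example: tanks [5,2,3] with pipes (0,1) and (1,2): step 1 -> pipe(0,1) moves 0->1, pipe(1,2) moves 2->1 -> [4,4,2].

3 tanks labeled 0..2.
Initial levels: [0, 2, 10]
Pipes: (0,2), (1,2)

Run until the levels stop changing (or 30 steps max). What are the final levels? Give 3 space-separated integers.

Step 1: flows [2->0,2->1] -> levels [1 3 8]
Step 2: flows [2->0,2->1] -> levels [2 4 6]
Step 3: flows [2->0,2->1] -> levels [3 5 4]
Step 4: flows [2->0,1->2] -> levels [4 4 4]
Step 5: flows [0=2,1=2] -> levels [4 4 4]
  -> stable (no change)

Answer: 4 4 4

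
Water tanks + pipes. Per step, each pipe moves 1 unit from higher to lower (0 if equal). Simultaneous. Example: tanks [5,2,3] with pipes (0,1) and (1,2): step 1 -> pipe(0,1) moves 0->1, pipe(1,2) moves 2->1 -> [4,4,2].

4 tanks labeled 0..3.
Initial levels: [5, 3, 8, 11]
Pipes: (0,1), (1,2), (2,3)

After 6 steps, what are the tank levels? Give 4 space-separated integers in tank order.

Answer: 7 6 7 7

Derivation:
Step 1: flows [0->1,2->1,3->2] -> levels [4 5 8 10]
Step 2: flows [1->0,2->1,3->2] -> levels [5 5 8 9]
Step 3: flows [0=1,2->1,3->2] -> levels [5 6 8 8]
Step 4: flows [1->0,2->1,2=3] -> levels [6 6 7 8]
Step 5: flows [0=1,2->1,3->2] -> levels [6 7 7 7]
Step 6: flows [1->0,1=2,2=3] -> levels [7 6 7 7]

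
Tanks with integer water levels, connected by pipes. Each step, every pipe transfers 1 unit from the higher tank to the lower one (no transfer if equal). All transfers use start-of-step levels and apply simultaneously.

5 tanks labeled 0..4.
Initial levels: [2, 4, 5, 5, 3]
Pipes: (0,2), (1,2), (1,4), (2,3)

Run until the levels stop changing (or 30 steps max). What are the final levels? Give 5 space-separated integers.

Answer: 3 3 5 4 4

Derivation:
Step 1: flows [2->0,2->1,1->4,2=3] -> levels [3 4 3 5 4]
Step 2: flows [0=2,1->2,1=4,3->2] -> levels [3 3 5 4 4]
Step 3: flows [2->0,2->1,4->1,2->3] -> levels [4 5 2 5 3]
Step 4: flows [0->2,1->2,1->4,3->2] -> levels [3 3 5 4 4]
  -> period-2 cycle: step 4 state = step 2 state; never stabilizes
  -> state at step 30: (30-2) mod 2 = 0, same as step 2 -> [3 3 5 4 4]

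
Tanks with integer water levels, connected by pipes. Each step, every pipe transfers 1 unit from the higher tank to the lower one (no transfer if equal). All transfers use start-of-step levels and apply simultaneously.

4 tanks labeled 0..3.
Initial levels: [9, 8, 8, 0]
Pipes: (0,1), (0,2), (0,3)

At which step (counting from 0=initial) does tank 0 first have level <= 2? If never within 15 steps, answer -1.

Answer: -1

Derivation:
Step 1: flows [0->1,0->2,0->3] -> levels [6 9 9 1]
Step 2: flows [1->0,2->0,0->3] -> levels [7 8 8 2]
Step 3: flows [1->0,2->0,0->3] -> levels [8 7 7 3]
Step 4: flows [0->1,0->2,0->3] -> levels [5 8 8 4]
Step 5: flows [1->0,2->0,0->3] -> levels [6 7 7 5]
Step 6: flows [1->0,2->0,0->3] -> levels [7 6 6 6]
Step 7: flows [0->1,0->2,0->3] -> levels [4 7 7 7]
Step 8: flows [1->0,2->0,3->0] -> levels [7 6 6 6]
  -> period-2 cycle (repeats step 6); tank 0 never drops to <=2
Tank 0 never reaches <=2 within 15 steps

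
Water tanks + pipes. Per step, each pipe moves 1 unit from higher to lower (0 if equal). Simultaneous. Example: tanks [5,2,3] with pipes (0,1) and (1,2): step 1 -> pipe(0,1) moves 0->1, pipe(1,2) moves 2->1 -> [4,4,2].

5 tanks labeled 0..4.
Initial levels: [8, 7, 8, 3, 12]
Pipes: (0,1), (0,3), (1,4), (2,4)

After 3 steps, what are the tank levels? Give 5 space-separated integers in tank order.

Answer: 6 7 9 6 10

Derivation:
Step 1: flows [0->1,0->3,4->1,4->2] -> levels [6 9 9 4 10]
Step 2: flows [1->0,0->3,4->1,4->2] -> levels [6 9 10 5 8]
Step 3: flows [1->0,0->3,1->4,2->4] -> levels [6 7 9 6 10]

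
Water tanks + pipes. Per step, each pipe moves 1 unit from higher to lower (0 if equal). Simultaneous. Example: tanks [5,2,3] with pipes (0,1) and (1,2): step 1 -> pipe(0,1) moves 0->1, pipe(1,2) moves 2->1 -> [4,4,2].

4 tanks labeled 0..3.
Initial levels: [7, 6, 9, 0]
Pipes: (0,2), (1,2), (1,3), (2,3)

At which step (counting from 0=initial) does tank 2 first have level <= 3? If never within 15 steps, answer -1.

Step 1: flows [2->0,2->1,1->3,2->3] -> levels [8 6 6 2]
Step 2: flows [0->2,1=2,1->3,2->3] -> levels [7 5 6 4]
Step 3: flows [0->2,2->1,1->3,2->3] -> levels [6 5 5 6]
Step 4: flows [0->2,1=2,3->1,3->2] -> levels [5 6 7 4]
Step 5: flows [2->0,2->1,1->3,2->3] -> levels [6 6 4 6]
Step 6: flows [0->2,1->2,1=3,3->2] -> levels [5 5 7 5]
Step 7: flows [2->0,2->1,1=3,2->3] -> levels [6 6 4 6]
  -> period-2 cycle (repeats step 5); tank 2 never drops to <=3
Tank 2 never reaches <=3 within 15 steps

Answer: -1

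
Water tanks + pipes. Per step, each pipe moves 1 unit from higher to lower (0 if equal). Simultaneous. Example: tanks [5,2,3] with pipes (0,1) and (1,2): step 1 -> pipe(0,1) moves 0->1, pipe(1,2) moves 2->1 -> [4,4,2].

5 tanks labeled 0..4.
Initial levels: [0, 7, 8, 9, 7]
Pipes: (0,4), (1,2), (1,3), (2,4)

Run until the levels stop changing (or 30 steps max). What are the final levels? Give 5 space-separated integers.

Step 1: flows [4->0,2->1,3->1,2->4] -> levels [1 9 6 8 7]
Step 2: flows [4->0,1->2,1->3,4->2] -> levels [2 7 8 9 5]
Step 3: flows [4->0,2->1,3->1,2->4] -> levels [3 9 6 8 5]
Step 4: flows [4->0,1->2,1->3,2->4] -> levels [4 7 6 9 5]
Step 5: flows [4->0,1->2,3->1,2->4] -> levels [5 7 6 8 5]
Step 6: flows [0=4,1->2,3->1,2->4] -> levels [5 7 6 7 6]
Step 7: flows [4->0,1->2,1=3,2=4] -> levels [6 6 7 7 5]
Step 8: flows [0->4,2->1,3->1,2->4] -> levels [5 8 5 6 7]
Step 9: flows [4->0,1->2,1->3,4->2] -> levels [6 6 7 7 5]
  -> period-2 cycle: step 9 state = step 7 state; never stabilizes
  -> state at step 30: (30-7) mod 2 = 1, same as step 8 -> [5 8 5 6 7]

Answer: 5 8 5 6 7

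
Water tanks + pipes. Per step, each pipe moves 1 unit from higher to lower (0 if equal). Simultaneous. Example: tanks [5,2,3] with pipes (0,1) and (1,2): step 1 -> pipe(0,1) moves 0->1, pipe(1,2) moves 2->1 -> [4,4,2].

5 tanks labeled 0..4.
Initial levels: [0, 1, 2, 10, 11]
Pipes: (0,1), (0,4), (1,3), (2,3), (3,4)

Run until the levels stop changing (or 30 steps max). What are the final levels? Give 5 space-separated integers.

Answer: 4 5 6 4 5

Derivation:
Step 1: flows [1->0,4->0,3->1,3->2,4->3] -> levels [2 1 3 9 9]
Step 2: flows [0->1,4->0,3->1,3->2,3=4] -> levels [2 3 4 7 8]
Step 3: flows [1->0,4->0,3->1,3->2,4->3] -> levels [4 3 5 6 6]
Step 4: flows [0->1,4->0,3->1,3->2,3=4] -> levels [4 5 6 4 5]
Step 5: flows [1->0,4->0,1->3,2->3,4->3] -> levels [6 3 5 7 3]
Step 6: flows [0->1,0->4,3->1,3->2,3->4] -> levels [4 5 6 4 5]
  -> period-2 cycle: step 6 state = step 4 state; never stabilizes
  -> state at step 30: (30-4) mod 2 = 0, same as step 4 -> [4 5 6 4 5]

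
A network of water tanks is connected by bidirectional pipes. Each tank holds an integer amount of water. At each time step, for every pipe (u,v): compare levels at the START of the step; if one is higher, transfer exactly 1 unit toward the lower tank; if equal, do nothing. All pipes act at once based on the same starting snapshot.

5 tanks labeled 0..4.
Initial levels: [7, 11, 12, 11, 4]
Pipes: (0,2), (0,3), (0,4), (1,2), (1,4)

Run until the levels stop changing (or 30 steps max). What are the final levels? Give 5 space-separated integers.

Step 1: flows [2->0,3->0,0->4,2->1,1->4] -> levels [8 11 10 10 6]
Step 2: flows [2->0,3->0,0->4,1->2,1->4] -> levels [9 9 10 9 8]
Step 3: flows [2->0,0=3,0->4,2->1,1->4] -> levels [9 9 8 9 10]
Step 4: flows [0->2,0=3,4->0,1->2,4->1] -> levels [9 9 10 9 8]
  -> period-2 cycle: step 4 state = step 2 state; never stabilizes
  -> state at step 30: (30-2) mod 2 = 0, same as step 2 -> [9 9 10 9 8]

Answer: 9 9 10 9 8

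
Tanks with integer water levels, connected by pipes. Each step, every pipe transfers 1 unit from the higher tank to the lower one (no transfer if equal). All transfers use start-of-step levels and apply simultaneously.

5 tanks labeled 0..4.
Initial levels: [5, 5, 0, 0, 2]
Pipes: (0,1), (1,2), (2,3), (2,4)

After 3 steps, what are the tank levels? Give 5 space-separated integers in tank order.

Step 1: flows [0=1,1->2,2=3,4->2] -> levels [5 4 2 0 1]
Step 2: flows [0->1,1->2,2->3,2->4] -> levels [4 4 1 1 2]
Step 3: flows [0=1,1->2,2=3,4->2] -> levels [4 3 3 1 1]

Answer: 4 3 3 1 1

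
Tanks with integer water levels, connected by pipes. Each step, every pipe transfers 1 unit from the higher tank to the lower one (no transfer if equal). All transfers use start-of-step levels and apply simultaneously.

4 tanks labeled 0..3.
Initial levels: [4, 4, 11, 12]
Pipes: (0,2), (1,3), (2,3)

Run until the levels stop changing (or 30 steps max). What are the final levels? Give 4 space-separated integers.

Answer: 8 7 7 9

Derivation:
Step 1: flows [2->0,3->1,3->2] -> levels [5 5 11 10]
Step 2: flows [2->0,3->1,2->3] -> levels [6 6 9 10]
Step 3: flows [2->0,3->1,3->2] -> levels [7 7 9 8]
Step 4: flows [2->0,3->1,2->3] -> levels [8 8 7 8]
Step 5: flows [0->2,1=3,3->2] -> levels [7 8 9 7]
Step 6: flows [2->0,1->3,2->3] -> levels [8 7 7 9]
Step 7: flows [0->2,3->1,3->2] -> levels [7 8 9 7]
  -> period-2 cycle: step 7 state = step 5 state; never stabilizes
  -> state at step 30: (30-5) mod 2 = 1, same as step 6 -> [8 7 7 9]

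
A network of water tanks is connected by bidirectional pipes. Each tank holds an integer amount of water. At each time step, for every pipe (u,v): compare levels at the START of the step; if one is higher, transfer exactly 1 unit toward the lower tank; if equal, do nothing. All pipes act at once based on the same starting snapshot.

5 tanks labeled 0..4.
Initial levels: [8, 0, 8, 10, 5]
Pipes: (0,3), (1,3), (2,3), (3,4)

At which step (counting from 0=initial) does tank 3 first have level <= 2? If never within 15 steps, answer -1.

Step 1: flows [3->0,3->1,3->2,3->4] -> levels [9 1 9 6 6]
Step 2: flows [0->3,3->1,2->3,3=4] -> levels [8 2 8 7 6]
Step 3: flows [0->3,3->1,2->3,3->4] -> levels [7 3 7 7 7]
Step 4: flows [0=3,3->1,2=3,3=4] -> levels [7 4 7 6 7]
Step 5: flows [0->3,3->1,2->3,4->3] -> levels [6 5 6 8 6]
Step 6: flows [3->0,3->1,3->2,3->4] -> levels [7 6 7 4 7]
Step 7: flows [0->3,1->3,2->3,4->3] -> levels [6 5 6 8 6]
  -> period-2 cycle (repeats step 5); tank 3 never drops to <=2
Tank 3 never reaches <=2 within 15 steps

Answer: -1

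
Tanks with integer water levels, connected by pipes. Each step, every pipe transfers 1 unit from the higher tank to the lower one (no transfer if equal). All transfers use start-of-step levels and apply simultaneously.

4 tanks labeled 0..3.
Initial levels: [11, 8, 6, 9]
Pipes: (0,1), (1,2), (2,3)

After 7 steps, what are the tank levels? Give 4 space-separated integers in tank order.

Step 1: flows [0->1,1->2,3->2] -> levels [10 8 8 8]
Step 2: flows [0->1,1=2,2=3] -> levels [9 9 8 8]
Step 3: flows [0=1,1->2,2=3] -> levels [9 8 9 8]
Step 4: flows [0->1,2->1,2->3] -> levels [8 10 7 9]
Step 5: flows [1->0,1->2,3->2] -> levels [9 8 9 8]
  -> period-2 cycle: step 5 state = step 3 state
  -> state at step 7: (7-3) mod 2 = 0, same as step 3 -> [9 8 9 8]

Answer: 9 8 9 8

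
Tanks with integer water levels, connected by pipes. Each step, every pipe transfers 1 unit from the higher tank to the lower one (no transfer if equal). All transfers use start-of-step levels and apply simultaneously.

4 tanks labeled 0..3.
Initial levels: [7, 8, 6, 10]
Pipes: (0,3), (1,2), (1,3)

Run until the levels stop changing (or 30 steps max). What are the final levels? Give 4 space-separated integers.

Step 1: flows [3->0,1->2,3->1] -> levels [8 8 7 8]
Step 2: flows [0=3,1->2,1=3] -> levels [8 7 8 8]
Step 3: flows [0=3,2->1,3->1] -> levels [8 9 7 7]
Step 4: flows [0->3,1->2,1->3] -> levels [7 7 8 9]
Step 5: flows [3->0,2->1,3->1] -> levels [8 9 7 7]
  -> period-2 cycle: step 5 state = step 3 state; never stabilizes
  -> state at step 30: (30-3) mod 2 = 1, same as step 4 -> [7 7 8 9]

Answer: 7 7 8 9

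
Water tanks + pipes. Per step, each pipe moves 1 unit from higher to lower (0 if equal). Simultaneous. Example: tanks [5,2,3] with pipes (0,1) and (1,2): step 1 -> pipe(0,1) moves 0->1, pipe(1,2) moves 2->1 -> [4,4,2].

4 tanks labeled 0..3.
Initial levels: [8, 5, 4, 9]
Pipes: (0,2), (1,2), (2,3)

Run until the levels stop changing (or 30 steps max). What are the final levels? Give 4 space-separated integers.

Step 1: flows [0->2,1->2,3->2] -> levels [7 4 7 8]
Step 2: flows [0=2,2->1,3->2] -> levels [7 5 7 7]
Step 3: flows [0=2,2->1,2=3] -> levels [7 6 6 7]
Step 4: flows [0->2,1=2,3->2] -> levels [6 6 8 6]
Step 5: flows [2->0,2->1,2->3] -> levels [7 7 5 7]
Step 6: flows [0->2,1->2,3->2] -> levels [6 6 8 6]
  -> period-2 cycle: step 6 state = step 4 state; never stabilizes
  -> state at step 30: (30-4) mod 2 = 0, same as step 4 -> [6 6 8 6]

Answer: 6 6 8 6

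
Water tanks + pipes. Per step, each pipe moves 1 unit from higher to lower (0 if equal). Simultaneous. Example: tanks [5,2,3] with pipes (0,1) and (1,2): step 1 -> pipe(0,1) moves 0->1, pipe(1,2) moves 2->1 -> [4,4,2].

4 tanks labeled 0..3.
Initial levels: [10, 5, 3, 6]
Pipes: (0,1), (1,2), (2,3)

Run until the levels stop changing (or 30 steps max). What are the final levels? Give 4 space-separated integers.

Step 1: flows [0->1,1->2,3->2] -> levels [9 5 5 5]
Step 2: flows [0->1,1=2,2=3] -> levels [8 6 5 5]
Step 3: flows [0->1,1->2,2=3] -> levels [7 6 6 5]
Step 4: flows [0->1,1=2,2->3] -> levels [6 7 5 6]
Step 5: flows [1->0,1->2,3->2] -> levels [7 5 7 5]
Step 6: flows [0->1,2->1,2->3] -> levels [6 7 5 6]
  -> period-2 cycle: step 6 state = step 4 state; never stabilizes
  -> state at step 30: (30-4) mod 2 = 0, same as step 4 -> [6 7 5 6]

Answer: 6 7 5 6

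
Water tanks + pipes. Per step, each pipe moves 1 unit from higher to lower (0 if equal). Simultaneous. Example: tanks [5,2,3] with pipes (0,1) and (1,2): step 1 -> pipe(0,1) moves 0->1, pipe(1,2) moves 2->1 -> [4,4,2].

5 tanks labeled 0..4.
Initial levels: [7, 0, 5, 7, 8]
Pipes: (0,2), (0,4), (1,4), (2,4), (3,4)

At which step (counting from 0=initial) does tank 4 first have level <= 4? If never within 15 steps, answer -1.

Step 1: flows [0->2,4->0,4->1,4->2,4->3] -> levels [7 1 7 8 4]
Tank 4 first reaches <=4 at step 1

Answer: 1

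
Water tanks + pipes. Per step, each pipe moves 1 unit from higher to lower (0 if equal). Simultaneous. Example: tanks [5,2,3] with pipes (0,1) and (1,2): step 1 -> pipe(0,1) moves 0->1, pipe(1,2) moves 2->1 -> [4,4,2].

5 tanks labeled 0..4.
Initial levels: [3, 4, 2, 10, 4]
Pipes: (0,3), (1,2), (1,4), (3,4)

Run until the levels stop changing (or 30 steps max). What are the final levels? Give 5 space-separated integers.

Answer: 5 5 4 6 3

Derivation:
Step 1: flows [3->0,1->2,1=4,3->4] -> levels [4 3 3 8 5]
Step 2: flows [3->0,1=2,4->1,3->4] -> levels [5 4 3 6 5]
Step 3: flows [3->0,1->2,4->1,3->4] -> levels [6 4 4 4 5]
Step 4: flows [0->3,1=2,4->1,4->3] -> levels [5 5 4 6 3]
Step 5: flows [3->0,1->2,1->4,3->4] -> levels [6 3 5 4 5]
Step 6: flows [0->3,2->1,4->1,4->3] -> levels [5 5 4 6 3]
  -> period-2 cycle: step 6 state = step 4 state; never stabilizes
  -> state at step 30: (30-4) mod 2 = 0, same as step 4 -> [5 5 4 6 3]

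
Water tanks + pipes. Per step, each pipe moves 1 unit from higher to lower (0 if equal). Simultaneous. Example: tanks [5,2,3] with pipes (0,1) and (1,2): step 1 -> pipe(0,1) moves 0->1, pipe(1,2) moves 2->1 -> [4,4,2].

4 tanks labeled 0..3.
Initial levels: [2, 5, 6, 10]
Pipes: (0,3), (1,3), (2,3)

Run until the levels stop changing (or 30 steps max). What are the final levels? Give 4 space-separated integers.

Answer: 6 6 6 5

Derivation:
Step 1: flows [3->0,3->1,3->2] -> levels [3 6 7 7]
Step 2: flows [3->0,3->1,2=3] -> levels [4 7 7 5]
Step 3: flows [3->0,1->3,2->3] -> levels [5 6 6 6]
Step 4: flows [3->0,1=3,2=3] -> levels [6 6 6 5]
Step 5: flows [0->3,1->3,2->3] -> levels [5 5 5 8]
Step 6: flows [3->0,3->1,3->2] -> levels [6 6 6 5]
  -> period-2 cycle: step 6 state = step 4 state; never stabilizes
  -> state at step 30: (30-4) mod 2 = 0, same as step 4 -> [6 6 6 5]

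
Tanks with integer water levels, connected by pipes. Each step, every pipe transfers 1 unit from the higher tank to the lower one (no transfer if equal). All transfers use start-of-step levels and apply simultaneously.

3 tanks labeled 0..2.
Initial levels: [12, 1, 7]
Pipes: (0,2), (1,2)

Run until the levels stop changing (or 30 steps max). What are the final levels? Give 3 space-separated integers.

Answer: 7 7 6

Derivation:
Step 1: flows [0->2,2->1] -> levels [11 2 7]
Step 2: flows [0->2,2->1] -> levels [10 3 7]
Step 3: flows [0->2,2->1] -> levels [9 4 7]
Step 4: flows [0->2,2->1] -> levels [8 5 7]
Step 5: flows [0->2,2->1] -> levels [7 6 7]
Step 6: flows [0=2,2->1] -> levels [7 7 6]
Step 7: flows [0->2,1->2] -> levels [6 6 8]
Step 8: flows [2->0,2->1] -> levels [7 7 6]
  -> period-2 cycle: step 8 state = step 6 state; never stabilizes
  -> state at step 30: (30-6) mod 2 = 0, same as step 6 -> [7 7 6]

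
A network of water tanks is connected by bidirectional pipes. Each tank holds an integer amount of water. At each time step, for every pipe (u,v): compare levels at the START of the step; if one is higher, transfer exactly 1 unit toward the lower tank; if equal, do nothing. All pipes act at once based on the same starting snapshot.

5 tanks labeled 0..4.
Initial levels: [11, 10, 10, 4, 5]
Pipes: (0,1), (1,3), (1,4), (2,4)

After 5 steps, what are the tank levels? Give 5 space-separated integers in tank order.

Step 1: flows [0->1,1->3,1->4,2->4] -> levels [10 9 9 5 7]
Step 2: flows [0->1,1->3,1->4,2->4] -> levels [9 8 8 6 9]
Step 3: flows [0->1,1->3,4->1,4->2] -> levels [8 9 9 7 7]
Step 4: flows [1->0,1->3,1->4,2->4] -> levels [9 6 8 8 9]
Step 5: flows [0->1,3->1,4->1,4->2] -> levels [8 9 9 7 7]

Answer: 8 9 9 7 7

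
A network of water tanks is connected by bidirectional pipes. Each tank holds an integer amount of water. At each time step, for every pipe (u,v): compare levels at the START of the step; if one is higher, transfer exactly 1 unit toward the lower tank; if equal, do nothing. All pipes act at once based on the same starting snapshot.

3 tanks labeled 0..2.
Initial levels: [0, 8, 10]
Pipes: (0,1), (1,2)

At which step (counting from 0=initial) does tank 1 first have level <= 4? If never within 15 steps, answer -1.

Answer: -1

Derivation:
Step 1: flows [1->0,2->1] -> levels [1 8 9]
Step 2: flows [1->0,2->1] -> levels [2 8 8]
Step 3: flows [1->0,1=2] -> levels [3 7 8]
Step 4: flows [1->0,2->1] -> levels [4 7 7]
Step 5: flows [1->0,1=2] -> levels [5 6 7]
Step 6: flows [1->0,2->1] -> levels [6 6 6]
Step 7: flows [0=1,1=2] -> levels [6 6 6]
  -> stable; tank 1 stays at 6 > 4
Tank 1 never reaches <=4 within 15 steps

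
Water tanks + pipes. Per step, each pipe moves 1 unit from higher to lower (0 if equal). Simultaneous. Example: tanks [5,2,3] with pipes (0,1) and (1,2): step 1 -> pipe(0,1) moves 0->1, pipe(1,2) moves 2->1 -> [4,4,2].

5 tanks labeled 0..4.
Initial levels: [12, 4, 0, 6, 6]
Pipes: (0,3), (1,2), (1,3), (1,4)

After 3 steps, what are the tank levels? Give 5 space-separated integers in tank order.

Answer: 9 5 3 6 5

Derivation:
Step 1: flows [0->3,1->2,3->1,4->1] -> levels [11 5 1 6 5]
Step 2: flows [0->3,1->2,3->1,1=4] -> levels [10 5 2 6 5]
Step 3: flows [0->3,1->2,3->1,1=4] -> levels [9 5 3 6 5]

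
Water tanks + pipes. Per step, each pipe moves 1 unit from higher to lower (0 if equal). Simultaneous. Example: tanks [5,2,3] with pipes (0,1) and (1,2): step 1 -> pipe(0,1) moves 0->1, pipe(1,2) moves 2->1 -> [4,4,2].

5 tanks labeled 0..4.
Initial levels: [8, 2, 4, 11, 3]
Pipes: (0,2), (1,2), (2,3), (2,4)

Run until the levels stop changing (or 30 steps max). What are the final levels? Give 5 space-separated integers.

Answer: 5 5 8 5 5

Derivation:
Step 1: flows [0->2,2->1,3->2,2->4] -> levels [7 3 4 10 4]
Step 2: flows [0->2,2->1,3->2,2=4] -> levels [6 4 5 9 4]
Step 3: flows [0->2,2->1,3->2,2->4] -> levels [5 5 5 8 5]
Step 4: flows [0=2,1=2,3->2,2=4] -> levels [5 5 6 7 5]
Step 5: flows [2->0,2->1,3->2,2->4] -> levels [6 6 4 6 6]
Step 6: flows [0->2,1->2,3->2,4->2] -> levels [5 5 8 5 5]
Step 7: flows [2->0,2->1,2->3,2->4] -> levels [6 6 4 6 6]
  -> period-2 cycle: step 7 state = step 5 state; never stabilizes
  -> state at step 30: (30-5) mod 2 = 1, same as step 6 -> [5 5 8 5 5]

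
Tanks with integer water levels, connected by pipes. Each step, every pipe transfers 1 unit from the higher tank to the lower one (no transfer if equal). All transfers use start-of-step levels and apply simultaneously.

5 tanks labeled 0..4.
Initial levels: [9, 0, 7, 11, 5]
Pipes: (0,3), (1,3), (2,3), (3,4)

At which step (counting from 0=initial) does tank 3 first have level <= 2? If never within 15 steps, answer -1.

Answer: -1

Derivation:
Step 1: flows [3->0,3->1,3->2,3->4] -> levels [10 1 8 7 6]
Step 2: flows [0->3,3->1,2->3,3->4] -> levels [9 2 7 7 7]
Step 3: flows [0->3,3->1,2=3,3=4] -> levels [8 3 7 7 7]
Step 4: flows [0->3,3->1,2=3,3=4] -> levels [7 4 7 7 7]
Step 5: flows [0=3,3->1,2=3,3=4] -> levels [7 5 7 6 7]
Step 6: flows [0->3,3->1,2->3,4->3] -> levels [6 6 6 8 6]
Step 7: flows [3->0,3->1,3->2,3->4] -> levels [7 7 7 4 7]
Step 8: flows [0->3,1->3,2->3,4->3] -> levels [6 6 6 8 6]
  -> period-2 cycle (repeats step 6); tank 3 never drops to <=2
Tank 3 never reaches <=2 within 15 steps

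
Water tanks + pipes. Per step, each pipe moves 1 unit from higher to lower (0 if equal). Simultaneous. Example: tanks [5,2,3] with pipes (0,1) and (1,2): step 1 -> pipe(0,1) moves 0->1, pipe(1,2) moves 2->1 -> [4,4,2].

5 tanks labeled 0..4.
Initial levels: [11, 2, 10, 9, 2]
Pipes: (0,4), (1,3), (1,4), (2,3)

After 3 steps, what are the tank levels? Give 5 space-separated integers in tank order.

Step 1: flows [0->4,3->1,1=4,2->3] -> levels [10 3 9 9 3]
Step 2: flows [0->4,3->1,1=4,2=3] -> levels [9 4 9 8 4]
Step 3: flows [0->4,3->1,1=4,2->3] -> levels [8 5 8 8 5]

Answer: 8 5 8 8 5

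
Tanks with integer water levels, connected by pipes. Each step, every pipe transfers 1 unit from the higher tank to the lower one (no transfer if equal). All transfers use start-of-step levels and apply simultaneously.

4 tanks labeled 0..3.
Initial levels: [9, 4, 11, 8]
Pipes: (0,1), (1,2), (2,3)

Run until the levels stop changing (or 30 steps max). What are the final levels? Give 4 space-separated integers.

Step 1: flows [0->1,2->1,2->3] -> levels [8 6 9 9]
Step 2: flows [0->1,2->1,2=3] -> levels [7 8 8 9]
Step 3: flows [1->0,1=2,3->2] -> levels [8 7 9 8]
Step 4: flows [0->1,2->1,2->3] -> levels [7 9 7 9]
Step 5: flows [1->0,1->2,3->2] -> levels [8 7 9 8]
  -> period-2 cycle: step 5 state = step 3 state; never stabilizes
  -> state at step 30: (30-3) mod 2 = 1, same as step 4 -> [7 9 7 9]

Answer: 7 9 7 9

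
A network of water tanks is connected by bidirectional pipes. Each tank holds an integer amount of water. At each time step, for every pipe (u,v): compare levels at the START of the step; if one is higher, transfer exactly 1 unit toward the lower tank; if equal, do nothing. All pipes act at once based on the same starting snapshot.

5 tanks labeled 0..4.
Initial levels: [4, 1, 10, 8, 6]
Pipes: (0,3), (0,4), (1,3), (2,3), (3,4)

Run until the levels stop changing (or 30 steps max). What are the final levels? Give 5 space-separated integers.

Step 1: flows [3->0,4->0,3->1,2->3,3->4] -> levels [6 2 9 6 6]
Step 2: flows [0=3,0=4,3->1,2->3,3=4] -> levels [6 3 8 6 6]
Step 3: flows [0=3,0=4,3->1,2->3,3=4] -> levels [6 4 7 6 6]
Step 4: flows [0=3,0=4,3->1,2->3,3=4] -> levels [6 5 6 6 6]
Step 5: flows [0=3,0=4,3->1,2=3,3=4] -> levels [6 6 6 5 6]
Step 6: flows [0->3,0=4,1->3,2->3,4->3] -> levels [5 5 5 9 5]
Step 7: flows [3->0,0=4,3->1,3->2,3->4] -> levels [6 6 6 5 6]
  -> period-2 cycle: step 7 state = step 5 state; never stabilizes
  -> state at step 30: (30-5) mod 2 = 1, same as step 6 -> [5 5 5 9 5]

Answer: 5 5 5 9 5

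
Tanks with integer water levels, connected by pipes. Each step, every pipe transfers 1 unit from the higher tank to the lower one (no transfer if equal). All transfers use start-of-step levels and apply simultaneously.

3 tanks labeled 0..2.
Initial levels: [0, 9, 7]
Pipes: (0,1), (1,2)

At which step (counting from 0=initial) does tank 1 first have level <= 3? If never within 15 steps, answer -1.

Answer: -1

Derivation:
Step 1: flows [1->0,1->2] -> levels [1 7 8]
Step 2: flows [1->0,2->1] -> levels [2 7 7]
Step 3: flows [1->0,1=2] -> levels [3 6 7]
Step 4: flows [1->0,2->1] -> levels [4 6 6]
Step 5: flows [1->0,1=2] -> levels [5 5 6]
Step 6: flows [0=1,2->1] -> levels [5 6 5]
Step 7: flows [1->0,1->2] -> levels [6 4 6]
Step 8: flows [0->1,2->1] -> levels [5 6 5]
  -> period-2 cycle (repeats step 6); tank 1 never drops to <=3
Tank 1 never reaches <=3 within 15 steps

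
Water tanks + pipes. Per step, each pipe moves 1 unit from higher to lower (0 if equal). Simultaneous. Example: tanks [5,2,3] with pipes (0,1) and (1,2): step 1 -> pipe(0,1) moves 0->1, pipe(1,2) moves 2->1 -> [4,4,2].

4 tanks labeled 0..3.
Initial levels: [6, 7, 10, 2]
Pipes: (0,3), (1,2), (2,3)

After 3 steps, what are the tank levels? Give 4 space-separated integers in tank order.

Step 1: flows [0->3,2->1,2->3] -> levels [5 8 8 4]
Step 2: flows [0->3,1=2,2->3] -> levels [4 8 7 6]
Step 3: flows [3->0,1->2,2->3] -> levels [5 7 7 6]

Answer: 5 7 7 6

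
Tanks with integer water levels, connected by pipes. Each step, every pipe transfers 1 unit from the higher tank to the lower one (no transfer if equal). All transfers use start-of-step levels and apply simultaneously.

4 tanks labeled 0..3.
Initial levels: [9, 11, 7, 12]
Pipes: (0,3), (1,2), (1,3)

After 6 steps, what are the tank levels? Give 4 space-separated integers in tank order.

Step 1: flows [3->0,1->2,3->1] -> levels [10 11 8 10]
Step 2: flows [0=3,1->2,1->3] -> levels [10 9 9 11]
Step 3: flows [3->0,1=2,3->1] -> levels [11 10 9 9]
Step 4: flows [0->3,1->2,1->3] -> levels [10 8 10 11]
Step 5: flows [3->0,2->1,3->1] -> levels [11 10 9 9]
  -> period-2 cycle: step 5 state = step 3 state
  -> state at step 6: (6-3) mod 2 = 1, same as step 4 -> [10 8 10 11]

Answer: 10 8 10 11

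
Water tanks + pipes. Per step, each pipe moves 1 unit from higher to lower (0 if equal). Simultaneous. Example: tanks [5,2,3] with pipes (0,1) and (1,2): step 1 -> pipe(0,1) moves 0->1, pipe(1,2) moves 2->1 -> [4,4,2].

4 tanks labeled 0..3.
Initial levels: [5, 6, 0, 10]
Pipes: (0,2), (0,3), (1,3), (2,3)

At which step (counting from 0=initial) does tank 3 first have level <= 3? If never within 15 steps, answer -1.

Answer: -1

Derivation:
Step 1: flows [0->2,3->0,3->1,3->2] -> levels [5 7 2 7]
Step 2: flows [0->2,3->0,1=3,3->2] -> levels [5 7 4 5]
Step 3: flows [0->2,0=3,1->3,3->2] -> levels [4 6 6 5]
Step 4: flows [2->0,3->0,1->3,2->3] -> levels [6 5 4 6]
Step 5: flows [0->2,0=3,3->1,3->2] -> levels [5 6 6 4]
Step 6: flows [2->0,0->3,1->3,2->3] -> levels [5 5 4 7]
Step 7: flows [0->2,3->0,3->1,3->2] -> levels [5 6 6 4]
  -> period-2 cycle (repeats step 5); tank 3 never drops to <=3
Tank 3 never reaches <=3 within 15 steps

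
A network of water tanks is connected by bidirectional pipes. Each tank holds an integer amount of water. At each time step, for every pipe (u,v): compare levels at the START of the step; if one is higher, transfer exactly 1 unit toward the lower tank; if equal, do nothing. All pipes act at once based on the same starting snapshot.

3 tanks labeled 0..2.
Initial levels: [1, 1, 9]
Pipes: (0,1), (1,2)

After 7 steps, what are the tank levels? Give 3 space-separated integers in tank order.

Answer: 3 5 3

Derivation:
Step 1: flows [0=1,2->1] -> levels [1 2 8]
Step 2: flows [1->0,2->1] -> levels [2 2 7]
Step 3: flows [0=1,2->1] -> levels [2 3 6]
Step 4: flows [1->0,2->1] -> levels [3 3 5]
Step 5: flows [0=1,2->1] -> levels [3 4 4]
Step 6: flows [1->0,1=2] -> levels [4 3 4]
Step 7: flows [0->1,2->1] -> levels [3 5 3]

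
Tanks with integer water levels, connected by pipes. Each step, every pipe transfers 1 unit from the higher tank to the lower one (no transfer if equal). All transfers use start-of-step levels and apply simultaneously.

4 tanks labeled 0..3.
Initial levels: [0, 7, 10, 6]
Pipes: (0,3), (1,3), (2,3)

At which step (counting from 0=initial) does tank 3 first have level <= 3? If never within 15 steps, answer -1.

Step 1: flows [3->0,1->3,2->3] -> levels [1 6 9 7]
Step 2: flows [3->0,3->1,2->3] -> levels [2 7 8 6]
Step 3: flows [3->0,1->3,2->3] -> levels [3 6 7 7]
Step 4: flows [3->0,3->1,2=3] -> levels [4 7 7 5]
Step 5: flows [3->0,1->3,2->3] -> levels [5 6 6 6]
Step 6: flows [3->0,1=3,2=3] -> levels [6 6 6 5]
Step 7: flows [0->3,1->3,2->3] -> levels [5 5 5 8]
Step 8: flows [3->0,3->1,3->2] -> levels [6 6 6 5]
  -> period-2 cycle (repeats step 6); tank 3 never drops to <=3
Tank 3 never reaches <=3 within 15 steps

Answer: -1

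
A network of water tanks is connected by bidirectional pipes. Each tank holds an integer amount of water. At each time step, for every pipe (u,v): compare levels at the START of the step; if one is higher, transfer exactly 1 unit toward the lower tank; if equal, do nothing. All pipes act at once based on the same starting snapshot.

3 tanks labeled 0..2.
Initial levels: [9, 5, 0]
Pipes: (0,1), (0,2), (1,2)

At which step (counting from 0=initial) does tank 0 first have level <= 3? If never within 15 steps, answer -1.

Step 1: flows [0->1,0->2,1->2] -> levels [7 5 2]
Step 2: flows [0->1,0->2,1->2] -> levels [5 5 4]
Step 3: flows [0=1,0->2,1->2] -> levels [4 4 6]
Step 4: flows [0=1,2->0,2->1] -> levels [5 5 4]
  -> period-2 cycle (repeats step 2); tank 0 never drops to <=3
Tank 0 never reaches <=3 within 15 steps

Answer: -1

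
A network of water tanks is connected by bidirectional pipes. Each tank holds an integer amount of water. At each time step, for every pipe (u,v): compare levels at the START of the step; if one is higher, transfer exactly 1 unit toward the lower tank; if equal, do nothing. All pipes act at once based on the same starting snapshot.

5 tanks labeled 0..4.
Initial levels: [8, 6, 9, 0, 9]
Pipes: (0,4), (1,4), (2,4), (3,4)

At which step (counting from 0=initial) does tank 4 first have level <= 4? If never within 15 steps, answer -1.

Answer: 5

Derivation:
Step 1: flows [4->0,4->1,2=4,4->3] -> levels [9 7 9 1 6]
Step 2: flows [0->4,1->4,2->4,4->3] -> levels [8 6 8 2 8]
Step 3: flows [0=4,4->1,2=4,4->3] -> levels [8 7 8 3 6]
Step 4: flows [0->4,1->4,2->4,4->3] -> levels [7 6 7 4 8]
Step 5: flows [4->0,4->1,4->2,4->3] -> levels [8 7 8 5 4]
Tank 4 first reaches <=4 at step 5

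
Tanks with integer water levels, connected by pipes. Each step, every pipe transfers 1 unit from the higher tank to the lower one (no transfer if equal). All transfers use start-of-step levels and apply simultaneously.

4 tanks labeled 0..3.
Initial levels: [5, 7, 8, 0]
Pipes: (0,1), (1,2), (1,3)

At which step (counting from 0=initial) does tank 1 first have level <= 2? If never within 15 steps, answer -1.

Step 1: flows [1->0,2->1,1->3] -> levels [6 6 7 1]
Step 2: flows [0=1,2->1,1->3] -> levels [6 6 6 2]
Step 3: flows [0=1,1=2,1->3] -> levels [6 5 6 3]
Step 4: flows [0->1,2->1,1->3] -> levels [5 6 5 4]
Step 5: flows [1->0,1->2,1->3] -> levels [6 3 6 5]
Step 6: flows [0->1,2->1,3->1] -> levels [5 6 5 4]
  -> period-2 cycle (repeats step 4); tank 1 never drops to <=2
Tank 1 never reaches <=2 within 15 steps

Answer: -1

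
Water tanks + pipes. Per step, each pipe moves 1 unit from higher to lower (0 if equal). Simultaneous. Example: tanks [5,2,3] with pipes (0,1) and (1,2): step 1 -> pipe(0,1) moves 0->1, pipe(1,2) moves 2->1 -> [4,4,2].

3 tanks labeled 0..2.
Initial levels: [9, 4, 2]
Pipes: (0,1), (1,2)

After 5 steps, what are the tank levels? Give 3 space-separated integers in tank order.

Answer: 5 5 5

Derivation:
Step 1: flows [0->1,1->2] -> levels [8 4 3]
Step 2: flows [0->1,1->2] -> levels [7 4 4]
Step 3: flows [0->1,1=2] -> levels [6 5 4]
Step 4: flows [0->1,1->2] -> levels [5 5 5]
Step 5: flows [0=1,1=2] -> levels [5 5 5]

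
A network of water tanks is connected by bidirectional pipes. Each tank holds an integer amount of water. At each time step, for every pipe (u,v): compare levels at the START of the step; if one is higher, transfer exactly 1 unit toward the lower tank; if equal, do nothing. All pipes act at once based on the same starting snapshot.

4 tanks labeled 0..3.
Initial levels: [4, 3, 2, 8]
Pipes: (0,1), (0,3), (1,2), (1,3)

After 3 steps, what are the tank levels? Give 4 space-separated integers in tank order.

Answer: 3 5 4 5

Derivation:
Step 1: flows [0->1,3->0,1->2,3->1] -> levels [4 4 3 6]
Step 2: flows [0=1,3->0,1->2,3->1] -> levels [5 4 4 4]
Step 3: flows [0->1,0->3,1=2,1=3] -> levels [3 5 4 5]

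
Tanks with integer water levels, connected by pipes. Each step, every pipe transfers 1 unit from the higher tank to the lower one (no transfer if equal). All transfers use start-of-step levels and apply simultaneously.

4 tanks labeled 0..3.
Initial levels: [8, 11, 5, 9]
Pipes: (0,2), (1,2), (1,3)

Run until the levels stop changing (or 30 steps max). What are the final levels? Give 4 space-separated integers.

Answer: 9 9 7 8

Derivation:
Step 1: flows [0->2,1->2,1->3] -> levels [7 9 7 10]
Step 2: flows [0=2,1->2,3->1] -> levels [7 9 8 9]
Step 3: flows [2->0,1->2,1=3] -> levels [8 8 8 9]
Step 4: flows [0=2,1=2,3->1] -> levels [8 9 8 8]
Step 5: flows [0=2,1->2,1->3] -> levels [8 7 9 9]
Step 6: flows [2->0,2->1,3->1] -> levels [9 9 7 8]
Step 7: flows [0->2,1->2,1->3] -> levels [8 7 9 9]
  -> period-2 cycle: step 7 state = step 5 state; never stabilizes
  -> state at step 30: (30-5) mod 2 = 1, same as step 6 -> [9 9 7 8]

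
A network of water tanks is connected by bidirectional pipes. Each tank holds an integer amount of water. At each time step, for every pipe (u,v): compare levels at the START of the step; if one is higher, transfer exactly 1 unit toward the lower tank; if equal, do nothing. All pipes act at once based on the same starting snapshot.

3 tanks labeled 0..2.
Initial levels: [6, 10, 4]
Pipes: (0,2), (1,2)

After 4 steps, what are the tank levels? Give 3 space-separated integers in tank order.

Answer: 7 7 6

Derivation:
Step 1: flows [0->2,1->2] -> levels [5 9 6]
Step 2: flows [2->0,1->2] -> levels [6 8 6]
Step 3: flows [0=2,1->2] -> levels [6 7 7]
Step 4: flows [2->0,1=2] -> levels [7 7 6]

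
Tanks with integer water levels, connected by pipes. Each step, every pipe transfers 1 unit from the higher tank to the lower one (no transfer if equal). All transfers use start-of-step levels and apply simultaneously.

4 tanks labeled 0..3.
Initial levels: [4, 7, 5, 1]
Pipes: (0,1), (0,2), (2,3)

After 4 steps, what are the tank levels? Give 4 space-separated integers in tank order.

Answer: 4 5 4 4

Derivation:
Step 1: flows [1->0,2->0,2->3] -> levels [6 6 3 2]
Step 2: flows [0=1,0->2,2->3] -> levels [5 6 3 3]
Step 3: flows [1->0,0->2,2=3] -> levels [5 5 4 3]
Step 4: flows [0=1,0->2,2->3] -> levels [4 5 4 4]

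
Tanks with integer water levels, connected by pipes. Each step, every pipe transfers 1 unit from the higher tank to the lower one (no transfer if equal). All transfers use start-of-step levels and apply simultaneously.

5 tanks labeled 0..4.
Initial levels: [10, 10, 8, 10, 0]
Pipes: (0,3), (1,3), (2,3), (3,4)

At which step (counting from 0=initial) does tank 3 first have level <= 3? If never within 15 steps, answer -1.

Step 1: flows [0=3,1=3,3->2,3->4] -> levels [10 10 9 8 1]
Step 2: flows [0->3,1->3,2->3,3->4] -> levels [9 9 8 10 2]
Step 3: flows [3->0,3->1,3->2,3->4] -> levels [10 10 9 6 3]
Step 4: flows [0->3,1->3,2->3,3->4] -> levels [9 9 8 8 4]
Step 5: flows [0->3,1->3,2=3,3->4] -> levels [8 8 8 9 5]
Step 6: flows [3->0,3->1,3->2,3->4] -> levels [9 9 9 5 6]
Step 7: flows [0->3,1->3,2->3,4->3] -> levels [8 8 8 9 5]
  -> period-2 cycle (repeats step 5); tank 3 never drops to <=3
Tank 3 never reaches <=3 within 15 steps

Answer: -1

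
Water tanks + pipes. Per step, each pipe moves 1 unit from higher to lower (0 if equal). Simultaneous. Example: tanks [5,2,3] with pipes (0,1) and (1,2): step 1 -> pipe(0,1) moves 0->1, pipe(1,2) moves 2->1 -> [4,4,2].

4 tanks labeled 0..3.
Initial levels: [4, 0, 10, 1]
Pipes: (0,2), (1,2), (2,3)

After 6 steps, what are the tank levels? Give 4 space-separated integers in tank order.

Step 1: flows [2->0,2->1,2->3] -> levels [5 1 7 2]
Step 2: flows [2->0,2->1,2->3] -> levels [6 2 4 3]
Step 3: flows [0->2,2->1,2->3] -> levels [5 3 3 4]
Step 4: flows [0->2,1=2,3->2] -> levels [4 3 5 3]
Step 5: flows [2->0,2->1,2->3] -> levels [5 4 2 4]
Step 6: flows [0->2,1->2,3->2] -> levels [4 3 5 3]

Answer: 4 3 5 3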